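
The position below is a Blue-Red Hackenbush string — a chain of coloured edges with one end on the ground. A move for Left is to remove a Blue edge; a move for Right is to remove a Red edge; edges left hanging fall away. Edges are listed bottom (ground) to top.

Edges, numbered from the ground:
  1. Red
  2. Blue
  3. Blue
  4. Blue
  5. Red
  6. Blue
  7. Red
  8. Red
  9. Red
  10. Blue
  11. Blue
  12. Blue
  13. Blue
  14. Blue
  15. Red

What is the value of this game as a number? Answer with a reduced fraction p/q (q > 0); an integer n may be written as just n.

-2947/16384

Prefix values for Red Blue Blue Blue Red Blue Red Red Red Blue Blue Blue Blue Blue Red via {L|R} + simplicity:
1 of 15 · R · max L −∞ · min R 0 so -1
2 of 15 · RB · max L -1 · min R 0 so -1/2
3 of 15 · RBB · max L -1/2 · min R 0 so -1/4
4 of 15 · RBBB · max L -1/4 · min R 0 so -1/8
5 of 15 · RBBBR · max L -1/4 · min R -1/8 so -3/16
6 of 15 · RBBBRB · max L -3/16 · min R -1/8 so -5/32
7 of 15 · RBBBRBR · max L -3/16 · min R -5/32 so -11/64
8 of 15 · RBBBRBRR · max L -3/16 · min R -11/64 so -23/128
9 of 15 · RBBBRBRRR · max L -3/16 · min R -23/128 so -47/256
10 of 15 · RBBBRBRRRB · max L -47/256 · min R -23/128 so -93/512
11 of 15 · RBBBRBRRRBB · max L -93/512 · min R -23/128 so -185/1024
12 of 15 · RBBBRBRRRBBB · max L -185/1024 · min R -23/128 so -369/2048
13 of 15 · RBBBRBRRRBBBB · max L -369/2048 · min R -23/128 so -737/4096
14 of 15 · RBBBRBRRRBBBBB · max L -737/4096 · min R -23/128 so -1473/8192
15 of 15 · RBBBRBRRRBBBBBR · max L -737/4096 · min R -1473/8192 so -2947/16384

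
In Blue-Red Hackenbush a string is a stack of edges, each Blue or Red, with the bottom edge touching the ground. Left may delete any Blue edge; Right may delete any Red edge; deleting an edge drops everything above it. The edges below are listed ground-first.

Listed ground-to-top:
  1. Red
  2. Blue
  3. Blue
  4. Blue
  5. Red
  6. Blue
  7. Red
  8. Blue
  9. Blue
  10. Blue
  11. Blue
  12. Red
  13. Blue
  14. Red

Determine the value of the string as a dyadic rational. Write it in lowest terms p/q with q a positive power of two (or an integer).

-1291/8192

edge 1 of 14 (Red): { · | 0 } -> -1
edge 2 of 14 (Blue): { -1 | 0 } -> -1/2
edge 3 of 14 (Blue): { -1, -1/2 | 0 } -> -1/4
edge 4 of 14 (Blue): { -1, -1/2, -1/4 | 0 } -> -1/8
edge 5 of 14 (Red): { -1, -1/2, -1/4 | -1/8, 0 } -> -3/16
edge 6 of 14 (Blue): { -1, -1/2, -1/4, -3/16 | -1/8, 0 } -> -5/32
edge 7 of 14 (Red): { -1, -1/2, -1/4, -3/16 | -5/32, -1/8, 0 } -> -11/64
edge 8 of 14 (Blue): { -1, -1/2, -1/4, -3/16, -11/64 | -5/32, -1/8, 0 } -> -21/128
edge 9 of 14 (Blue): { -1, -1/2, -1/4, -3/16, -11/64, -21/128 | -5/32, -1/8, 0 } -> -41/256
edge 10 of 14 (Blue): { -1, -1/2, -1/4, -3/16, -11/64, -21/128, -41/256 | -5/32, -1/8, 0 } -> -81/512
edge 11 of 14 (Blue): { -1, -1/2, -1/4, -3/16, -11/64, -21/128, -41/256, -81/512 | -5/32, -1/8, 0 } -> -161/1024
edge 12 of 14 (Red): { -1, -1/2, -1/4, -3/16, -11/64, -21/128, -41/256, -81/512 | -161/1024, -5/32, -1/8, 0 } -> -323/2048
edge 13 of 14 (Blue): { -1, -1/2, -1/4, -3/16, -11/64, -21/128, -41/256, -81/512, -323/2048 | -161/1024, -5/32, -1/8, 0 } -> -645/4096
edge 14 of 14 (Red): { -1, -1/2, -1/4, -3/16, -11/64, -21/128, -41/256, -81/512, -323/2048 | -645/4096, -161/1024, -5/32, -1/8, 0 } -> -1291/8192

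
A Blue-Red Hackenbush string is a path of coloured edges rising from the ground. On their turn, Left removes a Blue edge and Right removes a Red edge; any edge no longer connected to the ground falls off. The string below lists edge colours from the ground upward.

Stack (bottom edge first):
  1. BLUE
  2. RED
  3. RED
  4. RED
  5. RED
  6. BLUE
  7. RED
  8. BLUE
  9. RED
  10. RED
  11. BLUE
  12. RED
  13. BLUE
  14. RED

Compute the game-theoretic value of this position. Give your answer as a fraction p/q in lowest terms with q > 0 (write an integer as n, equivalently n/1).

661/8192

G(B) = { 0 | (no moves) } -> 1
G(BR) = { 0 | 1 } -> 1/2
G(BRR) = { 0 | 1/2; 1 } -> 1/4
G(BRRR) = { 0 | 1/4; 1/2; 1 } -> 1/8
G(BRRRR) = { 0 | 1/8; 1/4; 1/2; 1 } -> 1/16
G(BRRRRB) = { 0; 1/16 | 1/8; 1/4; 1/2; 1 } -> 3/32
G(BRRRRBR) = { 0; 1/16 | 3/32; 1/8; 1/4; 1/2; 1 } -> 5/64
G(BRRRRBRB) = { 0; 1/16; 5/64 | 3/32; 1/8; 1/4; 1/2; 1 } -> 11/128
G(BRRRRBRBR) = { 0; 1/16; 5/64 | 11/128; 3/32; 1/8; 1/4; 1/2; 1 } -> 21/256
G(BRRRRBRBRR) = { 0; 1/16; 5/64 | 21/256; 11/128; 3/32; 1/8; 1/4; 1/2; 1 } -> 41/512
G(BRRRRBRBRRB) = { 0; 1/16; 5/64; 41/512 | 21/256; 11/128; 3/32; 1/8; 1/4; 1/2; 1 } -> 83/1024
G(BRRRRBRBRRBR) = { 0; 1/16; 5/64; 41/512 | 83/1024; 21/256; 11/128; 3/32; 1/8; 1/4; 1/2; 1 } -> 165/2048
G(BRRRRBRBRRBRB) = { 0; 1/16; 5/64; 41/512; 165/2048 | 83/1024; 21/256; 11/128; 3/32; 1/8; 1/4; 1/2; 1 } -> 331/4096
G(BRRRRBRBRRBRBR) = { 0; 1/16; 5/64; 41/512; 165/2048 | 331/4096; 83/1024; 21/256; 11/128; 3/32; 1/8; 1/4; 1/2; 1 } -> 661/8192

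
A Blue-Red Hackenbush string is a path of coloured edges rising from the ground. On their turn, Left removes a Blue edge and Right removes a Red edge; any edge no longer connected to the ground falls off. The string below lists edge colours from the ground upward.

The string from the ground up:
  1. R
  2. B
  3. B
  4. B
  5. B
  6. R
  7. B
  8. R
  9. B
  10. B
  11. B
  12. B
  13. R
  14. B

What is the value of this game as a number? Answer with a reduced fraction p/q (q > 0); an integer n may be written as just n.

-645/8192

step 1: add R to get R; options L={ · } R={ 0 } so -1
step 2: add B to get RB; options L={ -1 } R={ 0 } so -1/2
step 3: add B to get RBB; options L={ -1 -1/2 } R={ 0 } so -1/4
step 4: add B to get RBBB; options L={ -1 -1/2 -1/4 } R={ 0 } so -1/8
step 5: add B to get RBBBB; options L={ -1 -1/2 -1/4 -1/8 } R={ 0 } so -1/16
step 6: add R to get RBBBBR; options L={ -1 -1/2 -1/4 -1/8 } R={ -1/16 0 } so -3/32
step 7: add B to get RBBBBRB; options L={ -1 -1/2 -1/4 -1/8 -3/32 } R={ -1/16 0 } so -5/64
step 8: add R to get RBBBBRBR; options L={ -1 -1/2 -1/4 -1/8 -3/32 } R={ -5/64 -1/16 0 } so -11/128
step 9: add B to get RBBBBRBRB; options L={ -1 -1/2 -1/4 -1/8 -3/32 -11/128 } R={ -5/64 -1/16 0 } so -21/256
step 10: add B to get RBBBBRBRBB; options L={ -1 -1/2 -1/4 -1/8 -3/32 -11/128 -21/256 } R={ -5/64 -1/16 0 } so -41/512
step 11: add B to get RBBBBRBRBBB; options L={ -1 -1/2 -1/4 -1/8 -3/32 -11/128 -21/256 -41/512 } R={ -5/64 -1/16 0 } so -81/1024
step 12: add B to get RBBBBRBRBBBB; options L={ -1 -1/2 -1/4 -1/8 -3/32 -11/128 -21/256 -41/512 -81/1024 } R={ -5/64 -1/16 0 } so -161/2048
step 13: add R to get RBBBBRBRBBBBR; options L={ -1 -1/2 -1/4 -1/8 -3/32 -11/128 -21/256 -41/512 -81/1024 } R={ -161/2048 -5/64 -1/16 0 } so -323/4096
step 14: add B to get RBBBBRBRBBBBRB; options L={ -1 -1/2 -1/4 -1/8 -3/32 -11/128 -21/256 -41/512 -81/1024 -323/4096 } R={ -161/2048 -5/64 -1/16 0 } so -645/8192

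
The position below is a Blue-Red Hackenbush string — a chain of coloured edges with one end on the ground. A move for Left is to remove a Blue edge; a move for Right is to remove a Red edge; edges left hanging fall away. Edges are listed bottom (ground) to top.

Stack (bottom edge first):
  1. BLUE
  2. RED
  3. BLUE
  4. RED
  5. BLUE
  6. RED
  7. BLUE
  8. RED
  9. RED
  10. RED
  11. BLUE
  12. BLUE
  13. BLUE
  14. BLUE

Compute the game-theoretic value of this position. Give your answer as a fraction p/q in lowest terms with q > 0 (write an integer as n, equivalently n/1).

Recurse on prefixes of the 14-edge string BLUE RED BLUE RED BLUE RED BLUE RED RED RED BLUE BLUE BLUE BLUE:
step 1: add BLUE to get B; options L={ 0 } R={ (no moves) } -> 1
step 2: add RED to get BR; options L={ 0 } R={ 1 } -> 1/2
step 3: add BLUE to get BRB; options L={ 0 1/2 } R={ 1 } -> 3/4
step 4: add RED to get BRBR; options L={ 0 1/2 } R={ 3/4 1 } -> 5/8
step 5: add BLUE to get BRBRB; options L={ 0 1/2 5/8 } R={ 3/4 1 } -> 11/16
step 6: add RED to get BRBRBR; options L={ 0 1/2 5/8 } R={ 11/16 3/4 1 } -> 21/32
step 7: add BLUE to get BRBRBRB; options L={ 0 1/2 5/8 21/32 } R={ 11/16 3/4 1 } -> 43/64
step 8: add RED to get BRBRBRBR; options L={ 0 1/2 5/8 21/32 } R={ 43/64 11/16 3/4 1 } -> 85/128
step 9: add RED to get BRBRBRBRR; options L={ 0 1/2 5/8 21/32 } R={ 85/128 43/64 11/16 3/4 1 } -> 169/256
step 10: add RED to get BRBRBRBRRR; options L={ 0 1/2 5/8 21/32 } R={ 169/256 85/128 43/64 11/16 3/4 1 } -> 337/512
step 11: add BLUE to get BRBRBRBRRRB; options L={ 0 1/2 5/8 21/32 337/512 } R={ 169/256 85/128 43/64 11/16 3/4 1 } -> 675/1024
step 12: add BLUE to get BRBRBRBRRRBB; options L={ 0 1/2 5/8 21/32 337/512 675/1024 } R={ 169/256 85/128 43/64 11/16 3/4 1 } -> 1351/2048
step 13: add BLUE to get BRBRBRBRRRBBB; options L={ 0 1/2 5/8 21/32 337/512 675/1024 1351/2048 } R={ 169/256 85/128 43/64 11/16 3/4 1 } -> 2703/4096
step 14: add BLUE to get BRBRBRBRRRBBBB; options L={ 0 1/2 5/8 21/32 337/512 675/1024 1351/2048 2703/4096 } R={ 169/256 85/128 43/64 11/16 3/4 1 } -> 5407/8192

5407/8192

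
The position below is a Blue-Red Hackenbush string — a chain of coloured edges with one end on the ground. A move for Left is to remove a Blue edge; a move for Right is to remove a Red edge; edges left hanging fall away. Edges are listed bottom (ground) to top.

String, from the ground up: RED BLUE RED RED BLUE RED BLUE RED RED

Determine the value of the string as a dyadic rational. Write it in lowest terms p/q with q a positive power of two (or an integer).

-215/256

Recurse on prefixes of the 9-edge string RED BLUE RED RED BLUE RED BLUE RED RED:
edge 1 of 9 (RED): {  | 0 } so -1
edge 2 of 9 (BLUE): { -1 | 0 } so -1/2
edge 3 of 9 (RED): { -1 | -1/2 0 } so -3/4
edge 4 of 9 (RED): { -1 | -3/4 -1/2 0 } so -7/8
edge 5 of 9 (BLUE): { -1 -7/8 | -3/4 -1/2 0 } so -13/16
edge 6 of 9 (RED): { -1 -7/8 | -13/16 -3/4 -1/2 0 } so -27/32
edge 7 of 9 (BLUE): { -1 -7/8 -27/32 | -13/16 -3/4 -1/2 0 } so -53/64
edge 8 of 9 (RED): { -1 -7/8 -27/32 | -53/64 -13/16 -3/4 -1/2 0 } so -107/128
edge 9 of 9 (RED): { -1 -7/8 -27/32 | -107/128 -53/64 -13/16 -3/4 -1/2 0 } so -215/256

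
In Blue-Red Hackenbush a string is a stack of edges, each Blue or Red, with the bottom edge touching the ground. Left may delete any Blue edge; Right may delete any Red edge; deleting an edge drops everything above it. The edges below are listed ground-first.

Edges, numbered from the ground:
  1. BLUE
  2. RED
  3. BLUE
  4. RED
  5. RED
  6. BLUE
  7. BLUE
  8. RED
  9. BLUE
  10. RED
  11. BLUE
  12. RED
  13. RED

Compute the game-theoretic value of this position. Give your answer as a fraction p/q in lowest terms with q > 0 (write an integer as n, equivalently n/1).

2473/4096

edge 1 of 13 (BLUE): { 0 | — } => 1
edge 2 of 13 (RED): { 0 | 1 } => 1/2
edge 3 of 13 (BLUE): { 0 1/2 | 1 } => 3/4
edge 4 of 13 (RED): { 0 1/2 | 3/4 1 } => 5/8
edge 5 of 13 (RED): { 0 1/2 | 5/8 3/4 1 } => 9/16
edge 6 of 13 (BLUE): { 0 1/2 9/16 | 5/8 3/4 1 } => 19/32
edge 7 of 13 (BLUE): { 0 1/2 9/16 19/32 | 5/8 3/4 1 } => 39/64
edge 8 of 13 (RED): { 0 1/2 9/16 19/32 | 39/64 5/8 3/4 1 } => 77/128
edge 9 of 13 (BLUE): { 0 1/2 9/16 19/32 77/128 | 39/64 5/8 3/4 1 } => 155/256
edge 10 of 13 (RED): { 0 1/2 9/16 19/32 77/128 | 155/256 39/64 5/8 3/4 1 } => 309/512
edge 11 of 13 (BLUE): { 0 1/2 9/16 19/32 77/128 309/512 | 155/256 39/64 5/8 3/4 1 } => 619/1024
edge 12 of 13 (RED): { 0 1/2 9/16 19/32 77/128 309/512 | 619/1024 155/256 39/64 5/8 3/4 1 } => 1237/2048
edge 13 of 13 (RED): { 0 1/2 9/16 19/32 77/128 309/512 | 1237/2048 619/1024 155/256 39/64 5/8 3/4 1 } => 2473/4096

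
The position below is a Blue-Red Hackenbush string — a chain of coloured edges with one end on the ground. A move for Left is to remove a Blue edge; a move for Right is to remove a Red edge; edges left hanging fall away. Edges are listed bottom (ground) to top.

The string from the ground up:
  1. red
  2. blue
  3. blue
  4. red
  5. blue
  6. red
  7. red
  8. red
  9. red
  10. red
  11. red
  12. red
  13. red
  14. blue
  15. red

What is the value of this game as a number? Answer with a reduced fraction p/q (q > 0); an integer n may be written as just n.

Recurse on prefixes of the 15-edge string red blue blue red blue red red red red red red red red blue red:
g(r) = { — | 0 } = -1
g(rb) = { -1 | 0 } = -1/2
g(rbb) = { -1,-1/2 | 0 } = -1/4
g(rbbr) = { -1,-1/2 | -1/4,0 } = -3/8
g(rbbrb) = { -1,-1/2,-3/8 | -1/4,0 } = -5/16
g(rbbrbr) = { -1,-1/2,-3/8 | -5/16,-1/4,0 } = -11/32
g(rbbrbrr) = { -1,-1/2,-3/8 | -11/32,-5/16,-1/4,0 } = -23/64
g(rbbrbrrr) = { -1,-1/2,-3/8 | -23/64,-11/32,-5/16,-1/4,0 } = -47/128
g(rbbrbrrrr) = { -1,-1/2,-3/8 | -47/128,-23/64,-11/32,-5/16,-1/4,0 } = -95/256
g(rbbrbrrrrr) = { -1,-1/2,-3/8 | -95/256,-47/128,-23/64,-11/32,-5/16,-1/4,0 } = -191/512
g(rbbrbrrrrrr) = { -1,-1/2,-3/8 | -191/512,-95/256,-47/128,-23/64,-11/32,-5/16,-1/4,0 } = -383/1024
g(rbbrbrrrrrrr) = { -1,-1/2,-3/8 | -383/1024,-191/512,-95/256,-47/128,-23/64,-11/32,-5/16,-1/4,0 } = -767/2048
g(rbbrbrrrrrrrr) = { -1,-1/2,-3/8 | -767/2048,-383/1024,-191/512,-95/256,-47/128,-23/64,-11/32,-5/16,-1/4,0 } = -1535/4096
g(rbbrbrrrrrrrrb) = { -1,-1/2,-3/8,-1535/4096 | -767/2048,-383/1024,-191/512,-95/256,-47/128,-23/64,-11/32,-5/16,-1/4,0 } = -3069/8192
g(rbbrbrrrrrrrrbr) = { -1,-1/2,-3/8,-1535/4096 | -3069/8192,-767/2048,-383/1024,-191/512,-95/256,-47/128,-23/64,-11/32,-5/16,-1/4,0 } = -6139/16384

-6139/16384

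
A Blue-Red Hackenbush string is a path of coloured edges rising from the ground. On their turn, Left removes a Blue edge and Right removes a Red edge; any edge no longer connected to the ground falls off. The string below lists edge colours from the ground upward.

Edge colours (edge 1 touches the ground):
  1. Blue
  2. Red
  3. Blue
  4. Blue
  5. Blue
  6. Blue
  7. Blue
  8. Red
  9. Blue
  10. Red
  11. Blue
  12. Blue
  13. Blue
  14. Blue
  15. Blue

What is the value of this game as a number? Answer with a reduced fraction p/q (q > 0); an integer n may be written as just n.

16063/16384

Build v(s[:k]) for k = 1..15, string s = Blue Red Blue Blue Blue Blue Blue Red Blue Red Blue Blue Blue Blue Blue.
v_1 [B]  L=[0]  R=[·]  ⇒ 1
v_2 [BR]  L=[0]  R=[1]  ⇒ 1/2
v_3 [BRB]  L=[0 1/2]  R=[1]  ⇒ 3/4
v_4 [BRBB]  L=[0 1/2 3/4]  R=[1]  ⇒ 7/8
v_5 [BRBBB]  L=[0 1/2 3/4 7/8]  R=[1]  ⇒ 15/16
v_6 [BRBBBB]  L=[0 1/2 3/4 7/8 15/16]  R=[1]  ⇒ 31/32
v_7 [BRBBBBB]  L=[0 1/2 3/4 7/8 15/16 31/32]  R=[1]  ⇒ 63/64
v_8 [BRBBBBBR]  L=[0 1/2 3/4 7/8 15/16 31/32]  R=[63/64 1]  ⇒ 125/128
v_9 [BRBBBBBRB]  L=[0 1/2 3/4 7/8 15/16 31/32 125/128]  R=[63/64 1]  ⇒ 251/256
v_10 [BRBBBBBRBR]  L=[0 1/2 3/4 7/8 15/16 31/32 125/128]  R=[251/256 63/64 1]  ⇒ 501/512
v_11 [BRBBBBBRBRB]  L=[0 1/2 3/4 7/8 15/16 31/32 125/128 501/512]  R=[251/256 63/64 1]  ⇒ 1003/1024
v_12 [BRBBBBBRBRBB]  L=[0 1/2 3/4 7/8 15/16 31/32 125/128 501/512 1003/1024]  R=[251/256 63/64 1]  ⇒ 2007/2048
v_13 [BRBBBBBRBRBBB]  L=[0 1/2 3/4 7/8 15/16 31/32 125/128 501/512 1003/1024 2007/2048]  R=[251/256 63/64 1]  ⇒ 4015/4096
v_14 [BRBBBBBRBRBBBB]  L=[0 1/2 3/4 7/8 15/16 31/32 125/128 501/512 1003/1024 2007/2048 4015/4096]  R=[251/256 63/64 1]  ⇒ 8031/8192
v_15 [BRBBBBBRBRBBBBB]  L=[0 1/2 3/4 7/8 15/16 31/32 125/128 501/512 1003/1024 2007/2048 4015/4096 8031/8192]  R=[251/256 63/64 1]  ⇒ 16063/16384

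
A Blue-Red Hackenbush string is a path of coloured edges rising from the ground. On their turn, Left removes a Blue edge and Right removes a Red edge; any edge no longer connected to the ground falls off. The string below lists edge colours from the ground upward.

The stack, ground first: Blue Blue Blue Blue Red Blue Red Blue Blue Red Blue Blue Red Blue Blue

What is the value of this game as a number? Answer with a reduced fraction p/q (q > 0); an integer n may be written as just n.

7607/2048

1 of 15 · B · max L 0 · min R +∞ ⇒ 1
2 of 15 · BB · max L 1 · min R +∞ ⇒ 2
3 of 15 · BBB · max L 2 · min R +∞ ⇒ 3
4 of 15 · BBBB · max L 3 · min R +∞ ⇒ 4
5 of 15 · BBBBR · max L 3 · min R 4 ⇒ 7/2
6 of 15 · BBBBRB · max L 7/2 · min R 4 ⇒ 15/4
7 of 15 · BBBBRBR · max L 7/2 · min R 15/4 ⇒ 29/8
8 of 15 · BBBBRBRB · max L 29/8 · min R 15/4 ⇒ 59/16
9 of 15 · BBBBRBRBB · max L 59/16 · min R 15/4 ⇒ 119/32
10 of 15 · BBBBRBRBBR · max L 59/16 · min R 119/32 ⇒ 237/64
11 of 15 · BBBBRBRBBRB · max L 237/64 · min R 119/32 ⇒ 475/128
12 of 15 · BBBBRBRBBRBB · max L 475/128 · min R 119/32 ⇒ 951/256
13 of 15 · BBBBRBRBBRBBR · max L 475/128 · min R 951/256 ⇒ 1901/512
14 of 15 · BBBBRBRBBRBBRB · max L 1901/512 · min R 951/256 ⇒ 3803/1024
15 of 15 · BBBBRBRBBRBBRBB · max L 3803/1024 · min R 951/256 ⇒ 7607/2048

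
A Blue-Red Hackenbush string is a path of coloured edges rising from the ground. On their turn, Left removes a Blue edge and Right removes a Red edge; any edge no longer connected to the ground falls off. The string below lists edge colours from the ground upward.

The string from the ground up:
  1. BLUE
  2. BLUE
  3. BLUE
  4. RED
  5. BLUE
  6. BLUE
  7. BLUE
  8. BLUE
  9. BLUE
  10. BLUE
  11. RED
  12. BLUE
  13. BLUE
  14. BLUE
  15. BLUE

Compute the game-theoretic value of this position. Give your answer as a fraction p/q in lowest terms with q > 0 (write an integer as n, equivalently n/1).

12255/4096

Recurse on prefixes of the 15-edge string BLUE BLUE BLUE RED BLUE BLUE BLUE BLUE BLUE BLUE RED BLUE BLUE BLUE BLUE:
v_1 [B]  L=[0]  R=[none]  so 1
v_2 [BB]  L=[0 1]  R=[none]  so 2
v_3 [BBB]  L=[0 1 2]  R=[none]  so 3
v_4 [BBBR]  L=[0 1 2]  R=[3]  so 5/2
v_5 [BBBRB]  L=[0 1 2 5/2]  R=[3]  so 11/4
v_6 [BBBRBB]  L=[0 1 2 5/2 11/4]  R=[3]  so 23/8
v_7 [BBBRBBB]  L=[0 1 2 5/2 11/4 23/8]  R=[3]  so 47/16
v_8 [BBBRBBBB]  L=[0 1 2 5/2 11/4 23/8 47/16]  R=[3]  so 95/32
v_9 [BBBRBBBBB]  L=[0 1 2 5/2 11/4 23/8 47/16 95/32]  R=[3]  so 191/64
v_10 [BBBRBBBBBB]  L=[0 1 2 5/2 11/4 23/8 47/16 95/32 191/64]  R=[3]  so 383/128
v_11 [BBBRBBBBBBR]  L=[0 1 2 5/2 11/4 23/8 47/16 95/32 191/64]  R=[383/128 3]  so 765/256
v_12 [BBBRBBBBBBRB]  L=[0 1 2 5/2 11/4 23/8 47/16 95/32 191/64 765/256]  R=[383/128 3]  so 1531/512
v_13 [BBBRBBBBBBRBB]  L=[0 1 2 5/2 11/4 23/8 47/16 95/32 191/64 765/256 1531/512]  R=[383/128 3]  so 3063/1024
v_14 [BBBRBBBBBBRBBB]  L=[0 1 2 5/2 11/4 23/8 47/16 95/32 191/64 765/256 1531/512 3063/1024]  R=[383/128 3]  so 6127/2048
v_15 [BBBRBBBBBBRBBBB]  L=[0 1 2 5/2 11/4 23/8 47/16 95/32 191/64 765/256 1531/512 3063/1024 6127/2048]  R=[383/128 3]  so 12255/4096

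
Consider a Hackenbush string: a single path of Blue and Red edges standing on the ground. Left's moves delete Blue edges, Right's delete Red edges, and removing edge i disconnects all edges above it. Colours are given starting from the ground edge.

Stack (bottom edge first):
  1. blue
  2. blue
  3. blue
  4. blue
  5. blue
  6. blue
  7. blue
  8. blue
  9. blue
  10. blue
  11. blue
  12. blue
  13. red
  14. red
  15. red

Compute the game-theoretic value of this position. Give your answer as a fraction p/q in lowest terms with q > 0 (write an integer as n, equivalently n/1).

G(b) = { 0 | none } gives 1
G(bb) = { 0; 1 | none } gives 2
G(bbb) = { 0; 1; 2 | none } gives 3
G(bbbb) = { 0; 1; 2; 3 | none } gives 4
G(bbbbb) = { 0; 1; 2; 3; 4 | none } gives 5
G(bbbbbb) = { 0; 1; 2; 3; 4; 5 | none } gives 6
G(bbbbbbb) = { 0; 1; 2; 3; 4; 5; 6 | none } gives 7
G(bbbbbbbb) = { 0; 1; 2; 3; 4; 5; 6; 7 | none } gives 8
G(bbbbbbbbb) = { 0; 1; 2; 3; 4; 5; 6; 7; 8 | none } gives 9
G(bbbbbbbbbb) = { 0; 1; 2; 3; 4; 5; 6; 7; 8; 9 | none } gives 10
G(bbbbbbbbbbb) = { 0; 1; 2; 3; 4; 5; 6; 7; 8; 9; 10 | none } gives 11
G(bbbbbbbbbbbb) = { 0; 1; 2; 3; 4; 5; 6; 7; 8; 9; 10; 11 | none } gives 12
G(bbbbbbbbbbbbr) = { 0; 1; 2; 3; 4; 5; 6; 7; 8; 9; 10; 11 | 12 } gives 23/2
G(bbbbbbbbbbbbrr) = { 0; 1; 2; 3; 4; 5; 6; 7; 8; 9; 10; 11 | 23/2; 12 } gives 45/4
G(bbbbbbbbbbbbrrr) = { 0; 1; 2; 3; 4; 5; 6; 7; 8; 9; 10; 11 | 45/4; 23/2; 12 } gives 89/8

89/8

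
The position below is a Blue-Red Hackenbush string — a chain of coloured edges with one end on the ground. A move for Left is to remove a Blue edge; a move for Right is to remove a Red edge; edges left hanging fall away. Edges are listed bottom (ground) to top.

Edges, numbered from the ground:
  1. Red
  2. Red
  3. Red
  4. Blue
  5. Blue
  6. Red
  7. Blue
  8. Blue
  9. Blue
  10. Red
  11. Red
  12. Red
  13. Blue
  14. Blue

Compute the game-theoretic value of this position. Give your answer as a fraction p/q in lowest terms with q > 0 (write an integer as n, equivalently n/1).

val_1 [R]  L=[(no moves)]  R=[0]  => -1
val_2 [RR]  L=[(no moves)]  R=[-1,0]  => -2
val_3 [RRR]  L=[(no moves)]  R=[-2,-1,0]  => -3
val_4 [RRRB]  L=[-3]  R=[-2,-1,0]  => -5/2
val_5 [RRRBB]  L=[-3,-5/2]  R=[-2,-1,0]  => -9/4
val_6 [RRRBBR]  L=[-3,-5/2]  R=[-9/4,-2,-1,0]  => -19/8
val_7 [RRRBBRB]  L=[-3,-5/2,-19/8]  R=[-9/4,-2,-1,0]  => -37/16
val_8 [RRRBBRBB]  L=[-3,-5/2,-19/8,-37/16]  R=[-9/4,-2,-1,0]  => -73/32
val_9 [RRRBBRBBB]  L=[-3,-5/2,-19/8,-37/16,-73/32]  R=[-9/4,-2,-1,0]  => -145/64
val_10 [RRRBBRBBBR]  L=[-3,-5/2,-19/8,-37/16,-73/32]  R=[-145/64,-9/4,-2,-1,0]  => -291/128
val_11 [RRRBBRBBBRR]  L=[-3,-5/2,-19/8,-37/16,-73/32]  R=[-291/128,-145/64,-9/4,-2,-1,0]  => -583/256
val_12 [RRRBBRBBBRRR]  L=[-3,-5/2,-19/8,-37/16,-73/32]  R=[-583/256,-291/128,-145/64,-9/4,-2,-1,0]  => -1167/512
val_13 [RRRBBRBBBRRRB]  L=[-3,-5/2,-19/8,-37/16,-73/32,-1167/512]  R=[-583/256,-291/128,-145/64,-9/4,-2,-1,0]  => -2333/1024
val_14 [RRRBBRBBBRRRBB]  L=[-3,-5/2,-19/8,-37/16,-73/32,-1167/512,-2333/1024]  R=[-583/256,-291/128,-145/64,-9/4,-2,-1,0]  => -4665/2048

-4665/2048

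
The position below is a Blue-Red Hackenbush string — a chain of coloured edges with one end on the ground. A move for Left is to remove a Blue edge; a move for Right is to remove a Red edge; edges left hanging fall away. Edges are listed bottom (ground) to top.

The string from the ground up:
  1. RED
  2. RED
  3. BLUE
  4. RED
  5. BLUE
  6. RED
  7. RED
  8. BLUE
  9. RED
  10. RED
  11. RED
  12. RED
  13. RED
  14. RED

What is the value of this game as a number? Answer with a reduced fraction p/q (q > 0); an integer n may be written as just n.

1 of 14 · R · max L −∞ · min R 0 => -1
2 of 14 · RR · max L −∞ · min R -1 => -2
3 of 14 · RRB · max L -2 · min R -1 => -3/2
4 of 14 · RRBR · max L -2 · min R -3/2 => -7/4
5 of 14 · RRBRB · max L -7/4 · min R -3/2 => -13/8
6 of 14 · RRBRBR · max L -7/4 · min R -13/8 => -27/16
7 of 14 · RRBRBRR · max L -7/4 · min R -27/16 => -55/32
8 of 14 · RRBRBRRB · max L -55/32 · min R -27/16 => -109/64
9 of 14 · RRBRBRRBR · max L -55/32 · min R -109/64 => -219/128
10 of 14 · RRBRBRRBRR · max L -55/32 · min R -219/128 => -439/256
11 of 14 · RRBRBRRBRRR · max L -55/32 · min R -439/256 => -879/512
12 of 14 · RRBRBRRBRRRR · max L -55/32 · min R -879/512 => -1759/1024
13 of 14 · RRBRBRRBRRRRR · max L -55/32 · min R -1759/1024 => -3519/2048
14 of 14 · RRBRBRRBRRRRRR · max L -55/32 · min R -3519/2048 => -7039/4096

-7039/4096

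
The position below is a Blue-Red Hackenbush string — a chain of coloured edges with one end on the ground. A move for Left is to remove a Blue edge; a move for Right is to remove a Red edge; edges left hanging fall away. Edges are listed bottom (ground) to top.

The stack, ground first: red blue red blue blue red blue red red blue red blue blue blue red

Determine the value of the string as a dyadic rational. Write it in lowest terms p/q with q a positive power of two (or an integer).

step 1: add red to get r; options L={ (no moves) } R={ 0 } = -1
step 2: add blue to get rb; options L={ -1 } R={ 0 } = -1/2
step 3: add red to get rbr; options L={ -1 } R={ -1/2; 0 } = -3/4
step 4: add blue to get rbrb; options L={ -1; -3/4 } R={ -1/2; 0 } = -5/8
step 5: add blue to get rbrbb; options L={ -1; -3/4; -5/8 } R={ -1/2; 0 } = -9/16
step 6: add red to get rbrbbr; options L={ -1; -3/4; -5/8 } R={ -9/16; -1/2; 0 } = -19/32
step 7: add blue to get rbrbbrb; options L={ -1; -3/4; -5/8; -19/32 } R={ -9/16; -1/2; 0 } = -37/64
step 8: add red to get rbrbbrbr; options L={ -1; -3/4; -5/8; -19/32 } R={ -37/64; -9/16; -1/2; 0 } = -75/128
step 9: add red to get rbrbbrbrr; options L={ -1; -3/4; -5/8; -19/32 } R={ -75/128; -37/64; -9/16; -1/2; 0 } = -151/256
step 10: add blue to get rbrbbrbrrb; options L={ -1; -3/4; -5/8; -19/32; -151/256 } R={ -75/128; -37/64; -9/16; -1/2; 0 } = -301/512
step 11: add red to get rbrbbrbrrbr; options L={ -1; -3/4; -5/8; -19/32; -151/256 } R={ -301/512; -75/128; -37/64; -9/16; -1/2; 0 } = -603/1024
step 12: add blue to get rbrbbrbrrbrb; options L={ -1; -3/4; -5/8; -19/32; -151/256; -603/1024 } R={ -301/512; -75/128; -37/64; -9/16; -1/2; 0 } = -1205/2048
step 13: add blue to get rbrbbrbrrbrbb; options L={ -1; -3/4; -5/8; -19/32; -151/256; -603/1024; -1205/2048 } R={ -301/512; -75/128; -37/64; -9/16; -1/2; 0 } = -2409/4096
step 14: add blue to get rbrbbrbrrbrbbb; options L={ -1; -3/4; -5/8; -19/32; -151/256; -603/1024; -1205/2048; -2409/4096 } R={ -301/512; -75/128; -37/64; -9/16; -1/2; 0 } = -4817/8192
step 15: add red to get rbrbbrbrrbrbbbr; options L={ -1; -3/4; -5/8; -19/32; -151/256; -603/1024; -1205/2048; -2409/4096 } R={ -4817/8192; -301/512; -75/128; -37/64; -9/16; -1/2; 0 } = -9635/16384

-9635/16384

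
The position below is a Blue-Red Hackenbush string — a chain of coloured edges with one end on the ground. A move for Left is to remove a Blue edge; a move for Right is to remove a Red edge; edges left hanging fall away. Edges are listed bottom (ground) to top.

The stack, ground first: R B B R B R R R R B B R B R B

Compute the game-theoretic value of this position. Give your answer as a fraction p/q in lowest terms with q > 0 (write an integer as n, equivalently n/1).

R: Left { ∅ }, Right { 0 } — simplest -1
RB: Left { -1 }, Right { 0 } — simplest -1/2
RBB: Left { -1,-1/2 }, Right { 0 } — simplest -1/4
RBBR: Left { -1,-1/2 }, Right { -1/4,0 } — simplest -3/8
RBBRB: Left { -1,-1/2,-3/8 }, Right { -1/4,0 } — simplest -5/16
RBBRBR: Left { -1,-1/2,-3/8 }, Right { -5/16,-1/4,0 } — simplest -11/32
RBBRBRR: Left { -1,-1/2,-3/8 }, Right { -11/32,-5/16,-1/4,0 } — simplest -23/64
RBBRBRRR: Left { -1,-1/2,-3/8 }, Right { -23/64,-11/32,-5/16,-1/4,0 } — simplest -47/128
RBBRBRRRR: Left { -1,-1/2,-3/8 }, Right { -47/128,-23/64,-11/32,-5/16,-1/4,0 } — simplest -95/256
RBBRBRRRRB: Left { -1,-1/2,-3/8,-95/256 }, Right { -47/128,-23/64,-11/32,-5/16,-1/4,0 } — simplest -189/512
RBBRBRRRRBB: Left { -1,-1/2,-3/8,-95/256,-189/512 }, Right { -47/128,-23/64,-11/32,-5/16,-1/4,0 } — simplest -377/1024
RBBRBRRRRBBR: Left { -1,-1/2,-3/8,-95/256,-189/512 }, Right { -377/1024,-47/128,-23/64,-11/32,-5/16,-1/4,0 } — simplest -755/2048
RBBRBRRRRBBRB: Left { -1,-1/2,-3/8,-95/256,-189/512,-755/2048 }, Right { -377/1024,-47/128,-23/64,-11/32,-5/16,-1/4,0 } — simplest -1509/4096
RBBRBRRRRBBRBR: Left { -1,-1/2,-3/8,-95/256,-189/512,-755/2048 }, Right { -1509/4096,-377/1024,-47/128,-23/64,-11/32,-5/16,-1/4,0 } — simplest -3019/8192
RBBRBRRRRBBRBRB: Left { -1,-1/2,-3/8,-95/256,-189/512,-755/2048,-3019/8192 }, Right { -1509/4096,-377/1024,-47/128,-23/64,-11/32,-5/16,-1/4,0 } — simplest -6037/16384

-6037/16384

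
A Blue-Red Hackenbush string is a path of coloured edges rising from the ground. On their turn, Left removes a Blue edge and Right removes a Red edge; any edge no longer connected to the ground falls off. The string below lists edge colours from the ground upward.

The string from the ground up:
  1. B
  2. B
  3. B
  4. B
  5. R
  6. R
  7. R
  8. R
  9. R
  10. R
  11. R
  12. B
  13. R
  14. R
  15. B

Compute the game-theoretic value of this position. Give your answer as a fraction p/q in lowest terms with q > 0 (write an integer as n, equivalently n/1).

val(B) = { 0 | · } so 1
val(BB) = { 0 1 | · } so 2
val(BBB) = { 0 1 2 | · } so 3
val(BBBB) = { 0 1 2 3 | · } so 4
val(BBBBR) = { 0 1 2 3 | 4 } so 7/2
val(BBBBRR) = { 0 1 2 3 | 7/2 4 } so 13/4
val(BBBBRRR) = { 0 1 2 3 | 13/4 7/2 4 } so 25/8
val(BBBBRRRR) = { 0 1 2 3 | 25/8 13/4 7/2 4 } so 49/16
val(BBBBRRRRR) = { 0 1 2 3 | 49/16 25/8 13/4 7/2 4 } so 97/32
val(BBBBRRRRRR) = { 0 1 2 3 | 97/32 49/16 25/8 13/4 7/2 4 } so 193/64
val(BBBBRRRRRRR) = { 0 1 2 3 | 193/64 97/32 49/16 25/8 13/4 7/2 4 } so 385/128
val(BBBBRRRRRRRB) = { 0 1 2 3 385/128 | 193/64 97/32 49/16 25/8 13/4 7/2 4 } so 771/256
val(BBBBRRRRRRRBR) = { 0 1 2 3 385/128 | 771/256 193/64 97/32 49/16 25/8 13/4 7/2 4 } so 1541/512
val(BBBBRRRRRRRBRR) = { 0 1 2 3 385/128 | 1541/512 771/256 193/64 97/32 49/16 25/8 13/4 7/2 4 } so 3081/1024
val(BBBBRRRRRRRBRRB) = { 0 1 2 3 385/128 3081/1024 | 1541/512 771/256 193/64 97/32 49/16 25/8 13/4 7/2 4 } so 6163/2048

6163/2048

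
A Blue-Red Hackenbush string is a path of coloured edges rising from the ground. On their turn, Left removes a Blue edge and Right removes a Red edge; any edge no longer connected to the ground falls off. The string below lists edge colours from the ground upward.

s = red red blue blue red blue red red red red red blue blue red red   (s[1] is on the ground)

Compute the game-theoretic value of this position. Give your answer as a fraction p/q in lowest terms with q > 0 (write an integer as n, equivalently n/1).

edge 1 of 15 (red): { none | 0 } → -1
edge 2 of 15 (red): { none | -1; 0 } → -2
edge 3 of 15 (blue): { -2 | -1; 0 } → -3/2
edge 4 of 15 (blue): { -2; -3/2 | -1; 0 } → -5/4
edge 5 of 15 (red): { -2; -3/2 | -5/4; -1; 0 } → -11/8
edge 6 of 15 (blue): { -2; -3/2; -11/8 | -5/4; -1; 0 } → -21/16
edge 7 of 15 (red): { -2; -3/2; -11/8 | -21/16; -5/4; -1; 0 } → -43/32
edge 8 of 15 (red): { -2; -3/2; -11/8 | -43/32; -21/16; -5/4; -1; 0 } → -87/64
edge 9 of 15 (red): { -2; -3/2; -11/8 | -87/64; -43/32; -21/16; -5/4; -1; 0 } → -175/128
edge 10 of 15 (red): { -2; -3/2; -11/8 | -175/128; -87/64; -43/32; -21/16; -5/4; -1; 0 } → -351/256
edge 11 of 15 (red): { -2; -3/2; -11/8 | -351/256; -175/128; -87/64; -43/32; -21/16; -5/4; -1; 0 } → -703/512
edge 12 of 15 (blue): { -2; -3/2; -11/8; -703/512 | -351/256; -175/128; -87/64; -43/32; -21/16; -5/4; -1; 0 } → -1405/1024
edge 13 of 15 (blue): { -2; -3/2; -11/8; -703/512; -1405/1024 | -351/256; -175/128; -87/64; -43/32; -21/16; -5/4; -1; 0 } → -2809/2048
edge 14 of 15 (red): { -2; -3/2; -11/8; -703/512; -1405/1024 | -2809/2048; -351/256; -175/128; -87/64; -43/32; -21/16; -5/4; -1; 0 } → -5619/4096
edge 15 of 15 (red): { -2; -3/2; -11/8; -703/512; -1405/1024 | -5619/4096; -2809/2048; -351/256; -175/128; -87/64; -43/32; -21/16; -5/4; -1; 0 } → -11239/8192

-11239/8192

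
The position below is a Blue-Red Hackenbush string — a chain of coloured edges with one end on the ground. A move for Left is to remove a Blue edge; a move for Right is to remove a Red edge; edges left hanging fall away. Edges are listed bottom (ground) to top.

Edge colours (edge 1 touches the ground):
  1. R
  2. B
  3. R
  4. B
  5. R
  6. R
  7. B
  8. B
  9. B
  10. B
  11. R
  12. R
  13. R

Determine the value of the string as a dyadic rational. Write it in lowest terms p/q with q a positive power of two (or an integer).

Prefix values for R B R B R R B B B B R R R via {L|R} + simplicity:
step 1: add R to get R; options L={ · } R={ 0 } = -1
step 2: add B to get RB; options L={ -1 } R={ 0 } = -1/2
step 3: add R to get RBR; options L={ -1 } R={ -1/2; 0 } = -3/4
step 4: add B to get RBRB; options L={ -1; -3/4 } R={ -1/2; 0 } = -5/8
step 5: add R to get RBRBR; options L={ -1; -3/4 } R={ -5/8; -1/2; 0 } = -11/16
step 6: add R to get RBRBRR; options L={ -1; -3/4 } R={ -11/16; -5/8; -1/2; 0 } = -23/32
step 7: add B to get RBRBRRB; options L={ -1; -3/4; -23/32 } R={ -11/16; -5/8; -1/2; 0 } = -45/64
step 8: add B to get RBRBRRBB; options L={ -1; -3/4; -23/32; -45/64 } R={ -11/16; -5/8; -1/2; 0 } = -89/128
step 9: add B to get RBRBRRBBB; options L={ -1; -3/4; -23/32; -45/64; -89/128 } R={ -11/16; -5/8; -1/2; 0 } = -177/256
step 10: add B to get RBRBRRBBBB; options L={ -1; -3/4; -23/32; -45/64; -89/128; -177/256 } R={ -11/16; -5/8; -1/2; 0 } = -353/512
step 11: add R to get RBRBRRBBBBR; options L={ -1; -3/4; -23/32; -45/64; -89/128; -177/256 } R={ -353/512; -11/16; -5/8; -1/2; 0 } = -707/1024
step 12: add R to get RBRBRRBBBBRR; options L={ -1; -3/4; -23/32; -45/64; -89/128; -177/256 } R={ -707/1024; -353/512; -11/16; -5/8; -1/2; 0 } = -1415/2048
step 13: add R to get RBRBRRBBBBRRR; options L={ -1; -3/4; -23/32; -45/64; -89/128; -177/256 } R={ -1415/2048; -707/1024; -353/512; -11/16; -5/8; -1/2; 0 } = -2831/4096

-2831/4096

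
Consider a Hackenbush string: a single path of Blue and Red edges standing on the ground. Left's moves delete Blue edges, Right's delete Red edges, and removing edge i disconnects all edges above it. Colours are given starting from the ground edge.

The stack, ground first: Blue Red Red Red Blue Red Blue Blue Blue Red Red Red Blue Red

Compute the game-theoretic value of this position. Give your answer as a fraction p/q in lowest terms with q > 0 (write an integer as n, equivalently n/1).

edge 1 of 14 (Blue): { 0 |  } = 1
edge 2 of 14 (Red): { 0 | 1 } = 1/2
edge 3 of 14 (Red): { 0 | 1/2 1 } = 1/4
edge 4 of 14 (Red): { 0 | 1/4 1/2 1 } = 1/8
edge 5 of 14 (Blue): { 0 1/8 | 1/4 1/2 1 } = 3/16
edge 6 of 14 (Red): { 0 1/8 | 3/16 1/4 1/2 1 } = 5/32
edge 7 of 14 (Blue): { 0 1/8 5/32 | 3/16 1/4 1/2 1 } = 11/64
edge 8 of 14 (Blue): { 0 1/8 5/32 11/64 | 3/16 1/4 1/2 1 } = 23/128
edge 9 of 14 (Blue): { 0 1/8 5/32 11/64 23/128 | 3/16 1/4 1/2 1 } = 47/256
edge 10 of 14 (Red): { 0 1/8 5/32 11/64 23/128 | 47/256 3/16 1/4 1/2 1 } = 93/512
edge 11 of 14 (Red): { 0 1/8 5/32 11/64 23/128 | 93/512 47/256 3/16 1/4 1/2 1 } = 185/1024
edge 12 of 14 (Red): { 0 1/8 5/32 11/64 23/128 | 185/1024 93/512 47/256 3/16 1/4 1/2 1 } = 369/2048
edge 13 of 14 (Blue): { 0 1/8 5/32 11/64 23/128 369/2048 | 185/1024 93/512 47/256 3/16 1/4 1/2 1 } = 739/4096
edge 14 of 14 (Red): { 0 1/8 5/32 11/64 23/128 369/2048 | 739/4096 185/1024 93/512 47/256 3/16 1/4 1/2 1 } = 1477/8192

1477/8192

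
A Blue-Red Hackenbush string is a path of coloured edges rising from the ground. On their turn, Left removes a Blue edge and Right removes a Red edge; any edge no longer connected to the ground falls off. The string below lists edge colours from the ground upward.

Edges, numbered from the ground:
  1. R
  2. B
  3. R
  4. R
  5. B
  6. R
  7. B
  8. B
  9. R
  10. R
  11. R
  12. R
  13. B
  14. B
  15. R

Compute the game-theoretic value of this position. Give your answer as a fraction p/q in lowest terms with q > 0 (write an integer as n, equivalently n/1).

Prefix values for R B R R B R B B R R R R B B R via {L|R} + simplicity:
val(R) = {  | 0 } -> -1
val(RB) = { -1 | 0 } -> -1/2
val(RBR) = { -1 | -1/2; 0 } -> -3/4
val(RBRR) = { -1 | -3/4; -1/2; 0 } -> -7/8
val(RBRRB) = { -1; -7/8 | -3/4; -1/2; 0 } -> -13/16
val(RBRRBR) = { -1; -7/8 | -13/16; -3/4; -1/2; 0 } -> -27/32
val(RBRRBRB) = { -1; -7/8; -27/32 | -13/16; -3/4; -1/2; 0 } -> -53/64
val(RBRRBRBB) = { -1; -7/8; -27/32; -53/64 | -13/16; -3/4; -1/2; 0 } -> -105/128
val(RBRRBRBBR) = { -1; -7/8; -27/32; -53/64 | -105/128; -13/16; -3/4; -1/2; 0 } -> -211/256
val(RBRRBRBBRR) = { -1; -7/8; -27/32; -53/64 | -211/256; -105/128; -13/16; -3/4; -1/2; 0 } -> -423/512
val(RBRRBRBBRRR) = { -1; -7/8; -27/32; -53/64 | -423/512; -211/256; -105/128; -13/16; -3/4; -1/2; 0 } -> -847/1024
val(RBRRBRBBRRRR) = { -1; -7/8; -27/32; -53/64 | -847/1024; -423/512; -211/256; -105/128; -13/16; -3/4; -1/2; 0 } -> -1695/2048
val(RBRRBRBBRRRRB) = { -1; -7/8; -27/32; -53/64; -1695/2048 | -847/1024; -423/512; -211/256; -105/128; -13/16; -3/4; -1/2; 0 } -> -3389/4096
val(RBRRBRBBRRRRBB) = { -1; -7/8; -27/32; -53/64; -1695/2048; -3389/4096 | -847/1024; -423/512; -211/256; -105/128; -13/16; -3/4; -1/2; 0 } -> -6777/8192
val(RBRRBRBBRRRRBBR) = { -1; -7/8; -27/32; -53/64; -1695/2048; -3389/4096 | -6777/8192; -847/1024; -423/512; -211/256; -105/128; -13/16; -3/4; -1/2; 0 } -> -13555/16384

-13555/16384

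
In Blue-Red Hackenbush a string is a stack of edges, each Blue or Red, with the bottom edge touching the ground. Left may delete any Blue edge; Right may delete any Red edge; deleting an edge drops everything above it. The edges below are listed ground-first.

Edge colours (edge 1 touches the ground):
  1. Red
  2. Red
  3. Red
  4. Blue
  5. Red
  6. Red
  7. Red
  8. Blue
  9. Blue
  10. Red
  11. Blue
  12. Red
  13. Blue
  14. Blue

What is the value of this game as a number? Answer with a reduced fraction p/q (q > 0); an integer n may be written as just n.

R: Left { — }, Right { 0 } ⇒ simplest -1
RR: Left { — }, Right { -1,0 } ⇒ simplest -2
RRR: Left { — }, Right { -2,-1,0 } ⇒ simplest -3
RRRB: Left { -3 }, Right { -2,-1,0 } ⇒ simplest -5/2
RRRBR: Left { -3 }, Right { -5/2,-2,-1,0 } ⇒ simplest -11/4
RRRBRR: Left { -3 }, Right { -11/4,-5/2,-2,-1,0 } ⇒ simplest -23/8
RRRBRRR: Left { -3 }, Right { -23/8,-11/4,-5/2,-2,-1,0 } ⇒ simplest -47/16
RRRBRRRB: Left { -3,-47/16 }, Right { -23/8,-11/4,-5/2,-2,-1,0 } ⇒ simplest -93/32
RRRBRRRBB: Left { -3,-47/16,-93/32 }, Right { -23/8,-11/4,-5/2,-2,-1,0 } ⇒ simplest -185/64
RRRBRRRBBR: Left { -3,-47/16,-93/32 }, Right { -185/64,-23/8,-11/4,-5/2,-2,-1,0 } ⇒ simplest -371/128
RRRBRRRBBRB: Left { -3,-47/16,-93/32,-371/128 }, Right { -185/64,-23/8,-11/4,-5/2,-2,-1,0 } ⇒ simplest -741/256
RRRBRRRBBRBR: Left { -3,-47/16,-93/32,-371/128 }, Right { -741/256,-185/64,-23/8,-11/4,-5/2,-2,-1,0 } ⇒ simplest -1483/512
RRRBRRRBBRBRB: Left { -3,-47/16,-93/32,-371/128,-1483/512 }, Right { -741/256,-185/64,-23/8,-11/4,-5/2,-2,-1,0 } ⇒ simplest -2965/1024
RRRBRRRBBRBRBB: Left { -3,-47/16,-93/32,-371/128,-1483/512,-2965/1024 }, Right { -741/256,-185/64,-23/8,-11/4,-5/2,-2,-1,0 } ⇒ simplest -5929/2048

-5929/2048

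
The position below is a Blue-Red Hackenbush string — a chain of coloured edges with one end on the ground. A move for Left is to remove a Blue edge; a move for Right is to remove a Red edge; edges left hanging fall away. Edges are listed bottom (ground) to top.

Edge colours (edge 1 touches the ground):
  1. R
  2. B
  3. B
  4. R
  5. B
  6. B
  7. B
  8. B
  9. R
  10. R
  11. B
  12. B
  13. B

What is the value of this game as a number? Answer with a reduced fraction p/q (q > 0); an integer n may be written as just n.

-1073/4096

Prefix values for R B B R B B B B R R B B B via {L|R} + simplicity:
1 of 13 · R · max L −∞ · min R 0 => -1
2 of 13 · RB · max L -1 · min R 0 => -1/2
3 of 13 · RBB · max L -1/2 · min R 0 => -1/4
4 of 13 · RBBR · max L -1/2 · min R -1/4 => -3/8
5 of 13 · RBBRB · max L -3/8 · min R -1/4 => -5/16
6 of 13 · RBBRBB · max L -5/16 · min R -1/4 => -9/32
7 of 13 · RBBRBBB · max L -9/32 · min R -1/4 => -17/64
8 of 13 · RBBRBBBB · max L -17/64 · min R -1/4 => -33/128
9 of 13 · RBBRBBBBR · max L -17/64 · min R -33/128 => -67/256
10 of 13 · RBBRBBBBRR · max L -17/64 · min R -67/256 => -135/512
11 of 13 · RBBRBBBBRRB · max L -135/512 · min R -67/256 => -269/1024
12 of 13 · RBBRBBBBRRBB · max L -269/1024 · min R -67/256 => -537/2048
13 of 13 · RBBRBBBBRRBBB · max L -537/2048 · min R -67/256 => -1073/4096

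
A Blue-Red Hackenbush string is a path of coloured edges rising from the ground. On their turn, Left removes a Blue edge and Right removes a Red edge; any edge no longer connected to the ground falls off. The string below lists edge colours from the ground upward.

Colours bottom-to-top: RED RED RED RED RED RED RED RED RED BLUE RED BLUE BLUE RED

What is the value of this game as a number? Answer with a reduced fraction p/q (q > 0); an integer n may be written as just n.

edge 1 of 14 (RED): { none | 0 } gives -1
edge 2 of 14 (RED): { none | -1; 0 } gives -2
edge 3 of 14 (RED): { none | -2; -1; 0 } gives -3
edge 4 of 14 (RED): { none | -3; -2; -1; 0 } gives -4
edge 5 of 14 (RED): { none | -4; -3; -2; -1; 0 } gives -5
edge 6 of 14 (RED): { none | -5; -4; -3; -2; -1; 0 } gives -6
edge 7 of 14 (RED): { none | -6; -5; -4; -3; -2; -1; 0 } gives -7
edge 8 of 14 (RED): { none | -7; -6; -5; -4; -3; -2; -1; 0 } gives -8
edge 9 of 14 (RED): { none | -8; -7; -6; -5; -4; -3; -2; -1; 0 } gives -9
edge 10 of 14 (BLUE): { -9 | -8; -7; -6; -5; -4; -3; -2; -1; 0 } gives -17/2
edge 11 of 14 (RED): { -9 | -17/2; -8; -7; -6; -5; -4; -3; -2; -1; 0 } gives -35/4
edge 12 of 14 (BLUE): { -9; -35/4 | -17/2; -8; -7; -6; -5; -4; -3; -2; -1; 0 } gives -69/8
edge 13 of 14 (BLUE): { -9; -35/4; -69/8 | -17/2; -8; -7; -6; -5; -4; -3; -2; -1; 0 } gives -137/16
edge 14 of 14 (RED): { -9; -35/4; -69/8 | -137/16; -17/2; -8; -7; -6; -5; -4; -3; -2; -1; 0 } gives -275/32

-275/32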